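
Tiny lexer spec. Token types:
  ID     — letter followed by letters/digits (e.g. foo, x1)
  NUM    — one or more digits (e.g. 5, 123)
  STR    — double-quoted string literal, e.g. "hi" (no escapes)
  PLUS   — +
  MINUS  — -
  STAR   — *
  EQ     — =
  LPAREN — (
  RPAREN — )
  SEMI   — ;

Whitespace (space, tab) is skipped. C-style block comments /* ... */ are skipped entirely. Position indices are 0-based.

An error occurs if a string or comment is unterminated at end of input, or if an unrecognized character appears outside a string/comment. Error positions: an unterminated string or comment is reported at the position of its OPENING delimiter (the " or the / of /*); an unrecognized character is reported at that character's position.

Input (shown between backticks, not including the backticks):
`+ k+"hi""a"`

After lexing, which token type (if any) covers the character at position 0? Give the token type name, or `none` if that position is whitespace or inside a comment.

pos=0: emit PLUS '+'
pos=2: emit ID 'k' (now at pos=3)
pos=3: emit PLUS '+'
pos=4: enter STRING mode
pos=4: emit STR "hi" (now at pos=8)
pos=8: enter STRING mode
pos=8: emit STR "a" (now at pos=11)
DONE. 5 tokens: [PLUS, ID, PLUS, STR, STR]
Position 0: char is '+' -> PLUS

Answer: PLUS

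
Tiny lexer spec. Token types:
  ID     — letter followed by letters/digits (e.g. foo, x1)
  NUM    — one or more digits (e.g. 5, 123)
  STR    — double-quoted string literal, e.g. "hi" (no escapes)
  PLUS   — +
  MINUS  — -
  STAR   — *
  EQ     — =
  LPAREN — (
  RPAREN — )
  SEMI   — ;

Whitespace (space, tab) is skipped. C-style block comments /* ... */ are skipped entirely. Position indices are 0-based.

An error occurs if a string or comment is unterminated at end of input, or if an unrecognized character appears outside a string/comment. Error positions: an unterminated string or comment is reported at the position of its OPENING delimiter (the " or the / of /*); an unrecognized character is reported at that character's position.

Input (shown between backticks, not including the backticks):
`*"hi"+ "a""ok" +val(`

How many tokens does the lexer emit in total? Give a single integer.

pos=0: emit STAR '*'
pos=1: enter STRING mode
pos=1: emit STR "hi" (now at pos=5)
pos=5: emit PLUS '+'
pos=7: enter STRING mode
pos=7: emit STR "a" (now at pos=10)
pos=10: enter STRING mode
pos=10: emit STR "ok" (now at pos=14)
pos=15: emit PLUS '+'
pos=16: emit ID 'val' (now at pos=19)
pos=19: emit LPAREN '('
DONE. 8 tokens: [STAR, STR, PLUS, STR, STR, PLUS, ID, LPAREN]

Answer: 8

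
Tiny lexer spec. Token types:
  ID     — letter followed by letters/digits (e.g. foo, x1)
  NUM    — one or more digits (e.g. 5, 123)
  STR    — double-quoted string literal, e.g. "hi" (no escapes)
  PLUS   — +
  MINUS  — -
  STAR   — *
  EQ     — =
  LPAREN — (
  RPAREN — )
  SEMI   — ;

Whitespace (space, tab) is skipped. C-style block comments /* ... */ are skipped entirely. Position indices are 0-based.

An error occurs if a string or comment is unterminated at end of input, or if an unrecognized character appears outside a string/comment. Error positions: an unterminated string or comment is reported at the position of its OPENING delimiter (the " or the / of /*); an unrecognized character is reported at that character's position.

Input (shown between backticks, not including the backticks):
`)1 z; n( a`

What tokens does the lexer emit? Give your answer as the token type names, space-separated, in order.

Answer: RPAREN NUM ID SEMI ID LPAREN ID

Derivation:
pos=0: emit RPAREN ')'
pos=1: emit NUM '1' (now at pos=2)
pos=3: emit ID 'z' (now at pos=4)
pos=4: emit SEMI ';'
pos=6: emit ID 'n' (now at pos=7)
pos=7: emit LPAREN '('
pos=9: emit ID 'a' (now at pos=10)
DONE. 7 tokens: [RPAREN, NUM, ID, SEMI, ID, LPAREN, ID]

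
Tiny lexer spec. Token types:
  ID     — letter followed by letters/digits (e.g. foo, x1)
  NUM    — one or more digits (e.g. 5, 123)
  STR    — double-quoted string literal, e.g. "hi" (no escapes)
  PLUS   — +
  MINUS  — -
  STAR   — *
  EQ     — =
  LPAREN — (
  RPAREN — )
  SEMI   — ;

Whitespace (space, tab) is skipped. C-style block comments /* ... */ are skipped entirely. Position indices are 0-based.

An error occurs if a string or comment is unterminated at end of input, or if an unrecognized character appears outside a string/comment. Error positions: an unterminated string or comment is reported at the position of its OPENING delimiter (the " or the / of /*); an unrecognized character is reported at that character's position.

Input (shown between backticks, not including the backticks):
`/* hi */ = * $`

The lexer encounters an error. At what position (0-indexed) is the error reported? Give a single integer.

Answer: 13

Derivation:
pos=0: enter COMMENT mode (saw '/*')
exit COMMENT mode (now at pos=8)
pos=9: emit EQ '='
pos=11: emit STAR '*'
pos=13: ERROR — unrecognized char '$'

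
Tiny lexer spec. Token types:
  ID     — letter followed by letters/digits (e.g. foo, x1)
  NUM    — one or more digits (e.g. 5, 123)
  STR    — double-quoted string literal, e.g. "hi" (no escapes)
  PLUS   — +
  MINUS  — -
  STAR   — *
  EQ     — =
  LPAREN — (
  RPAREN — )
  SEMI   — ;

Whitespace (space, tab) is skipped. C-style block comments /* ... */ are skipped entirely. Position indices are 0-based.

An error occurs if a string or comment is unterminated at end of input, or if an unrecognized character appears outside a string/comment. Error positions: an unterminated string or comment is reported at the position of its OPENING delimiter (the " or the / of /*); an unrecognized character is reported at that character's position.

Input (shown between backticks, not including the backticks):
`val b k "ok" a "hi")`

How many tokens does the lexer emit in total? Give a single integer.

pos=0: emit ID 'val' (now at pos=3)
pos=4: emit ID 'b' (now at pos=5)
pos=6: emit ID 'k' (now at pos=7)
pos=8: enter STRING mode
pos=8: emit STR "ok" (now at pos=12)
pos=13: emit ID 'a' (now at pos=14)
pos=15: enter STRING mode
pos=15: emit STR "hi" (now at pos=19)
pos=19: emit RPAREN ')'
DONE. 7 tokens: [ID, ID, ID, STR, ID, STR, RPAREN]

Answer: 7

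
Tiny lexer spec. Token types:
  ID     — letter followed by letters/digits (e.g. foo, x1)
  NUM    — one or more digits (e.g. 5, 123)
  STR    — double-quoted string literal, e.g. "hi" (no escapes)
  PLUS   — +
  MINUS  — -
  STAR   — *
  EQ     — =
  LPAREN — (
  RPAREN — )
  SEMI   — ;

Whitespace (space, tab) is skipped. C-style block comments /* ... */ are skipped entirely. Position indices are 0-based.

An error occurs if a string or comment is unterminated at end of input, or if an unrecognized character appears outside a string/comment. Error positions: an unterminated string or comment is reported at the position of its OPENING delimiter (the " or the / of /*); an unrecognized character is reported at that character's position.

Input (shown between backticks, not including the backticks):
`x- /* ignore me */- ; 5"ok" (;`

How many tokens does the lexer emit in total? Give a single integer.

Answer: 8

Derivation:
pos=0: emit ID 'x' (now at pos=1)
pos=1: emit MINUS '-'
pos=3: enter COMMENT mode (saw '/*')
exit COMMENT mode (now at pos=18)
pos=18: emit MINUS '-'
pos=20: emit SEMI ';'
pos=22: emit NUM '5' (now at pos=23)
pos=23: enter STRING mode
pos=23: emit STR "ok" (now at pos=27)
pos=28: emit LPAREN '('
pos=29: emit SEMI ';'
DONE. 8 tokens: [ID, MINUS, MINUS, SEMI, NUM, STR, LPAREN, SEMI]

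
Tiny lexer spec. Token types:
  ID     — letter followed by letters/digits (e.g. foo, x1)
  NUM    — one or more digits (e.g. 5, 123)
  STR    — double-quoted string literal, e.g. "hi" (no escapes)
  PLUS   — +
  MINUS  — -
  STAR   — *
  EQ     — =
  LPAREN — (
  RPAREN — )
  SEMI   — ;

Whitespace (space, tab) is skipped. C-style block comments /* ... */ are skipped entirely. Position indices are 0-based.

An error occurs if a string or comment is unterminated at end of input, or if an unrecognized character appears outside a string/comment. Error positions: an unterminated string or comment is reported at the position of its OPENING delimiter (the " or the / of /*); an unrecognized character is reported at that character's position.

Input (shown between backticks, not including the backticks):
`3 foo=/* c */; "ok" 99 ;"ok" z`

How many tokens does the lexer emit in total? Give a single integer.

Answer: 9

Derivation:
pos=0: emit NUM '3' (now at pos=1)
pos=2: emit ID 'foo' (now at pos=5)
pos=5: emit EQ '='
pos=6: enter COMMENT mode (saw '/*')
exit COMMENT mode (now at pos=13)
pos=13: emit SEMI ';'
pos=15: enter STRING mode
pos=15: emit STR "ok" (now at pos=19)
pos=20: emit NUM '99' (now at pos=22)
pos=23: emit SEMI ';'
pos=24: enter STRING mode
pos=24: emit STR "ok" (now at pos=28)
pos=29: emit ID 'z' (now at pos=30)
DONE. 9 tokens: [NUM, ID, EQ, SEMI, STR, NUM, SEMI, STR, ID]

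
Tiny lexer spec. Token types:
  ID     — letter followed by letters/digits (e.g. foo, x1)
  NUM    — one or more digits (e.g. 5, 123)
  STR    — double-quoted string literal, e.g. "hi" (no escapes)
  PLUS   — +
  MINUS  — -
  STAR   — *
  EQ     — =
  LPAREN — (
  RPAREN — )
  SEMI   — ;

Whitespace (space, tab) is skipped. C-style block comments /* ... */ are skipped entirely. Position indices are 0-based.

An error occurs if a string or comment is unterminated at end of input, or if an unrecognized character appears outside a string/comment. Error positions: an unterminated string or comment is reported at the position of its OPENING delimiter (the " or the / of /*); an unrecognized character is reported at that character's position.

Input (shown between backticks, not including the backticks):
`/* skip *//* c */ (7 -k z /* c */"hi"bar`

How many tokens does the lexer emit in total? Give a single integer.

pos=0: enter COMMENT mode (saw '/*')
exit COMMENT mode (now at pos=10)
pos=10: enter COMMENT mode (saw '/*')
exit COMMENT mode (now at pos=17)
pos=18: emit LPAREN '('
pos=19: emit NUM '7' (now at pos=20)
pos=21: emit MINUS '-'
pos=22: emit ID 'k' (now at pos=23)
pos=24: emit ID 'z' (now at pos=25)
pos=26: enter COMMENT mode (saw '/*')
exit COMMENT mode (now at pos=33)
pos=33: enter STRING mode
pos=33: emit STR "hi" (now at pos=37)
pos=37: emit ID 'bar' (now at pos=40)
DONE. 7 tokens: [LPAREN, NUM, MINUS, ID, ID, STR, ID]

Answer: 7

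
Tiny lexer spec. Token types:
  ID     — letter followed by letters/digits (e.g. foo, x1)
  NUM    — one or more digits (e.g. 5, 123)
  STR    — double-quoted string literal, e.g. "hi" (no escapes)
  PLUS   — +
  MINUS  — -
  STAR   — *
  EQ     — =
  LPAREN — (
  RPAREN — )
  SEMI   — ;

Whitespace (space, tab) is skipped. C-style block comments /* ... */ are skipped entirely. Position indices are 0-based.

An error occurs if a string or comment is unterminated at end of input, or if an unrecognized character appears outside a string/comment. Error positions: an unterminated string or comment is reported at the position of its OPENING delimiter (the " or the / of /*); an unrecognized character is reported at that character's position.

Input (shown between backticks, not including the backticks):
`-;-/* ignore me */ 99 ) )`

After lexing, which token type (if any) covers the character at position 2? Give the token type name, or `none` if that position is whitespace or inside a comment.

Answer: MINUS

Derivation:
pos=0: emit MINUS '-'
pos=1: emit SEMI ';'
pos=2: emit MINUS '-'
pos=3: enter COMMENT mode (saw '/*')
exit COMMENT mode (now at pos=18)
pos=19: emit NUM '99' (now at pos=21)
pos=22: emit RPAREN ')'
pos=24: emit RPAREN ')'
DONE. 6 tokens: [MINUS, SEMI, MINUS, NUM, RPAREN, RPAREN]
Position 2: char is '-' -> MINUS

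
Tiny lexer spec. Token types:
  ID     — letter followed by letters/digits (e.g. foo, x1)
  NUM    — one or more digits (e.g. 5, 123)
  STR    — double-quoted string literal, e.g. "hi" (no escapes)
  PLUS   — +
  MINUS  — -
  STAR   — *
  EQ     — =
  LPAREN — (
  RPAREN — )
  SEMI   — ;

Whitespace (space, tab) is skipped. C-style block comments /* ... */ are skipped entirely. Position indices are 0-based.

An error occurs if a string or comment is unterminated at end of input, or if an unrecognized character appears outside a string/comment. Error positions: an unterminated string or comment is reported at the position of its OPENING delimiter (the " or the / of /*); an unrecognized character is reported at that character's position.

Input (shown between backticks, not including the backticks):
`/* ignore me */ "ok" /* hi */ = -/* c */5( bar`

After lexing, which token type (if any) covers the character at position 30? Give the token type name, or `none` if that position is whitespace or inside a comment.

pos=0: enter COMMENT mode (saw '/*')
exit COMMENT mode (now at pos=15)
pos=16: enter STRING mode
pos=16: emit STR "ok" (now at pos=20)
pos=21: enter COMMENT mode (saw '/*')
exit COMMENT mode (now at pos=29)
pos=30: emit EQ '='
pos=32: emit MINUS '-'
pos=33: enter COMMENT mode (saw '/*')
exit COMMENT mode (now at pos=40)
pos=40: emit NUM '5' (now at pos=41)
pos=41: emit LPAREN '('
pos=43: emit ID 'bar' (now at pos=46)
DONE. 6 tokens: [STR, EQ, MINUS, NUM, LPAREN, ID]
Position 30: char is '=' -> EQ

Answer: EQ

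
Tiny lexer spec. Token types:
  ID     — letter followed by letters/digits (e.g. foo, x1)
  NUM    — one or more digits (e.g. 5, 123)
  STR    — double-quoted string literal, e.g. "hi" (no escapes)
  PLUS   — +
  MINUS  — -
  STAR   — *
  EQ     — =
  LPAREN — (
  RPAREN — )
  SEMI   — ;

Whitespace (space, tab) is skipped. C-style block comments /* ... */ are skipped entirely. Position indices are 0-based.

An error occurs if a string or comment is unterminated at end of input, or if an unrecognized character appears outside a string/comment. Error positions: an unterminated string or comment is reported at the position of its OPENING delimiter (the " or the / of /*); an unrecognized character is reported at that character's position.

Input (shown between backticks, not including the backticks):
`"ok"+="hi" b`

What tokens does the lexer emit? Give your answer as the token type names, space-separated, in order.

pos=0: enter STRING mode
pos=0: emit STR "ok" (now at pos=4)
pos=4: emit PLUS '+'
pos=5: emit EQ '='
pos=6: enter STRING mode
pos=6: emit STR "hi" (now at pos=10)
pos=11: emit ID 'b' (now at pos=12)
DONE. 5 tokens: [STR, PLUS, EQ, STR, ID]

Answer: STR PLUS EQ STR ID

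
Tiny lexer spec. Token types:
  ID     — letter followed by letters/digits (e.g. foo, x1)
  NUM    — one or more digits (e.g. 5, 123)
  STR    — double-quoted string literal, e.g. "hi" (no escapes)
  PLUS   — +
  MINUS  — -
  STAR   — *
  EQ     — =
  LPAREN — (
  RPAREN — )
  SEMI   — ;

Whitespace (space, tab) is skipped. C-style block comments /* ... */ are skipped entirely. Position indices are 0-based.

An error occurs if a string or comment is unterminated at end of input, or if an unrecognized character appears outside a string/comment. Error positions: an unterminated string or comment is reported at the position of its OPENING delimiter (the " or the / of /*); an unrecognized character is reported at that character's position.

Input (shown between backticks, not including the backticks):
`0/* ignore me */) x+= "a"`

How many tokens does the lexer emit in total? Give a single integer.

pos=0: emit NUM '0' (now at pos=1)
pos=1: enter COMMENT mode (saw '/*')
exit COMMENT mode (now at pos=16)
pos=16: emit RPAREN ')'
pos=18: emit ID 'x' (now at pos=19)
pos=19: emit PLUS '+'
pos=20: emit EQ '='
pos=22: enter STRING mode
pos=22: emit STR "a" (now at pos=25)
DONE. 6 tokens: [NUM, RPAREN, ID, PLUS, EQ, STR]

Answer: 6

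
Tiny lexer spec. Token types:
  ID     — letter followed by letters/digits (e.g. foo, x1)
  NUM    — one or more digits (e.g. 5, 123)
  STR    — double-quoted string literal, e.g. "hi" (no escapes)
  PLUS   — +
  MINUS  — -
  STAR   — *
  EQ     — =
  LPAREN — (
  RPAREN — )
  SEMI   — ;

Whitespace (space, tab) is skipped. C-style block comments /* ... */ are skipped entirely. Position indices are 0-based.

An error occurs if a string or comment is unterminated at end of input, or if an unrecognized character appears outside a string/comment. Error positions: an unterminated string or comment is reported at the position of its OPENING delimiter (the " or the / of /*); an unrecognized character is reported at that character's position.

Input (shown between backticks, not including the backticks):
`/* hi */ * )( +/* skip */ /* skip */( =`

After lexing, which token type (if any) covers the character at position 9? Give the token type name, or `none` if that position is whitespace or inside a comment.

Answer: STAR

Derivation:
pos=0: enter COMMENT mode (saw '/*')
exit COMMENT mode (now at pos=8)
pos=9: emit STAR '*'
pos=11: emit RPAREN ')'
pos=12: emit LPAREN '('
pos=14: emit PLUS '+'
pos=15: enter COMMENT mode (saw '/*')
exit COMMENT mode (now at pos=25)
pos=26: enter COMMENT mode (saw '/*')
exit COMMENT mode (now at pos=36)
pos=36: emit LPAREN '('
pos=38: emit EQ '='
DONE. 6 tokens: [STAR, RPAREN, LPAREN, PLUS, LPAREN, EQ]
Position 9: char is '*' -> STAR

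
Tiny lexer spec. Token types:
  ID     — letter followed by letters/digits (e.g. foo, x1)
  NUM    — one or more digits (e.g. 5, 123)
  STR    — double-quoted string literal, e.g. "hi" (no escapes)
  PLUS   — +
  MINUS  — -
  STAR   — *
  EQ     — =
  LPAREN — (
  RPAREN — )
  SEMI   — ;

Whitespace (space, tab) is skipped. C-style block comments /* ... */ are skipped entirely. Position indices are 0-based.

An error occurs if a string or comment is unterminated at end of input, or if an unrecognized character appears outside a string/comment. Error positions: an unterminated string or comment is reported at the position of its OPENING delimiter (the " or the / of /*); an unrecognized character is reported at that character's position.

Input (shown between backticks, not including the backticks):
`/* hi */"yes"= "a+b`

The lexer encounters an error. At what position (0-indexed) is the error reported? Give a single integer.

Answer: 15

Derivation:
pos=0: enter COMMENT mode (saw '/*')
exit COMMENT mode (now at pos=8)
pos=8: enter STRING mode
pos=8: emit STR "yes" (now at pos=13)
pos=13: emit EQ '='
pos=15: enter STRING mode
pos=15: ERROR — unterminated string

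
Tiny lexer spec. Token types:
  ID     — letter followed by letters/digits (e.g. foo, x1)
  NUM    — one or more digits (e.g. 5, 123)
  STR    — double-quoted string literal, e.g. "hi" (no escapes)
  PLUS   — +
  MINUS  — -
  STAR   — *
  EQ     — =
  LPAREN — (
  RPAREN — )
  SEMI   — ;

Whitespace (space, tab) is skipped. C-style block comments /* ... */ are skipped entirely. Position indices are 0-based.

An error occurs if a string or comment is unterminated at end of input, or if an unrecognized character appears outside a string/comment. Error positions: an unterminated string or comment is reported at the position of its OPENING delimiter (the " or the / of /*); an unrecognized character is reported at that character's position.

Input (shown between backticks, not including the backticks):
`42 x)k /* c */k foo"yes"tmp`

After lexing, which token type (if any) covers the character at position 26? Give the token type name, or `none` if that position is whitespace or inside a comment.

pos=0: emit NUM '42' (now at pos=2)
pos=3: emit ID 'x' (now at pos=4)
pos=4: emit RPAREN ')'
pos=5: emit ID 'k' (now at pos=6)
pos=7: enter COMMENT mode (saw '/*')
exit COMMENT mode (now at pos=14)
pos=14: emit ID 'k' (now at pos=15)
pos=16: emit ID 'foo' (now at pos=19)
pos=19: enter STRING mode
pos=19: emit STR "yes" (now at pos=24)
pos=24: emit ID 'tmp' (now at pos=27)
DONE. 8 tokens: [NUM, ID, RPAREN, ID, ID, ID, STR, ID]
Position 26: char is 'p' -> ID

Answer: ID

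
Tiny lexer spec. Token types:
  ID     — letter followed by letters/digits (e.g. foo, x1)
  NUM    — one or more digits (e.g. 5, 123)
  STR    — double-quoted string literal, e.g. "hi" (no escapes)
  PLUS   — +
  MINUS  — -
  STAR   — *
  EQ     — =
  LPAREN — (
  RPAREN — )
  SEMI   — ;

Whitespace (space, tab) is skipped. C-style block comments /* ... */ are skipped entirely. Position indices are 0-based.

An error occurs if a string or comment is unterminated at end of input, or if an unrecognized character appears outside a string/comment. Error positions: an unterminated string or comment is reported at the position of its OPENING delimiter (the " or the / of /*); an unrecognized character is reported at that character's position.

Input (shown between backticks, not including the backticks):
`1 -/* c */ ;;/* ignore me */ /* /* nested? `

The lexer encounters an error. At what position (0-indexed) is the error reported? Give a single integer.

pos=0: emit NUM '1' (now at pos=1)
pos=2: emit MINUS '-'
pos=3: enter COMMENT mode (saw '/*')
exit COMMENT mode (now at pos=10)
pos=11: emit SEMI ';'
pos=12: emit SEMI ';'
pos=13: enter COMMENT mode (saw '/*')
exit COMMENT mode (now at pos=28)
pos=29: enter COMMENT mode (saw '/*')
pos=29: ERROR — unterminated comment (reached EOF)

Answer: 29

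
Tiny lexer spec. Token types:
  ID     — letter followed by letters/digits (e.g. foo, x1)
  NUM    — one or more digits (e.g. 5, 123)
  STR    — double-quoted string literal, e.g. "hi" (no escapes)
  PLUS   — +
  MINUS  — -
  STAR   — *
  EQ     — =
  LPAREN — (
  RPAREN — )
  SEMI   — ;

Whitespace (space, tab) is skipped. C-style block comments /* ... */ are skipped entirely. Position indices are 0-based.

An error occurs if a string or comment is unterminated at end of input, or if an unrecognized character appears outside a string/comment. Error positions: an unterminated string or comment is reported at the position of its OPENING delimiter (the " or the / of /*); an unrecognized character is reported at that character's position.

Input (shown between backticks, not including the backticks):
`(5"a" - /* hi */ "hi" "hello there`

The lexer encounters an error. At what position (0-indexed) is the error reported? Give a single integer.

Answer: 22

Derivation:
pos=0: emit LPAREN '('
pos=1: emit NUM '5' (now at pos=2)
pos=2: enter STRING mode
pos=2: emit STR "a" (now at pos=5)
pos=6: emit MINUS '-'
pos=8: enter COMMENT mode (saw '/*')
exit COMMENT mode (now at pos=16)
pos=17: enter STRING mode
pos=17: emit STR "hi" (now at pos=21)
pos=22: enter STRING mode
pos=22: ERROR — unterminated string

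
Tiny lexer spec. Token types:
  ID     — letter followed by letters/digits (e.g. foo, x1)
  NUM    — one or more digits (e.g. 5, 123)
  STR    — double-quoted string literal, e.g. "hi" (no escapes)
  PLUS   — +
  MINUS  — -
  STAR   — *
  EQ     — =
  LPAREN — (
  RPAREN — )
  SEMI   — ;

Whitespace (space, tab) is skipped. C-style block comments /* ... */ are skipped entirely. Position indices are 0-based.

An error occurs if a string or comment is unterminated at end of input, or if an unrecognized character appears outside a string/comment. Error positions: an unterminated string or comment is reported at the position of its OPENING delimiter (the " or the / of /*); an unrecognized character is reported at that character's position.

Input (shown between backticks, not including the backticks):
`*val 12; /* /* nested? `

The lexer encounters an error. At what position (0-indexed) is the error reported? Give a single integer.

pos=0: emit STAR '*'
pos=1: emit ID 'val' (now at pos=4)
pos=5: emit NUM '12' (now at pos=7)
pos=7: emit SEMI ';'
pos=9: enter COMMENT mode (saw '/*')
pos=9: ERROR — unterminated comment (reached EOF)

Answer: 9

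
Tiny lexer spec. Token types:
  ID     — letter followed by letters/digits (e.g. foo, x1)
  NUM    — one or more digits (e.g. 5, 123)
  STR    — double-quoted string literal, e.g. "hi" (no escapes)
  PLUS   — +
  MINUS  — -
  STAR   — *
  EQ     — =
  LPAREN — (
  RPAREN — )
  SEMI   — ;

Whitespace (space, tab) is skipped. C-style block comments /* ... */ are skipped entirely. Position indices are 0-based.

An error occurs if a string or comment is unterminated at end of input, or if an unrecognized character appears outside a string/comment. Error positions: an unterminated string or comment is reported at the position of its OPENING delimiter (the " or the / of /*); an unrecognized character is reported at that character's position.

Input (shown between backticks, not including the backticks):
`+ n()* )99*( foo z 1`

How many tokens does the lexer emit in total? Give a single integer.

pos=0: emit PLUS '+'
pos=2: emit ID 'n' (now at pos=3)
pos=3: emit LPAREN '('
pos=4: emit RPAREN ')'
pos=5: emit STAR '*'
pos=7: emit RPAREN ')'
pos=8: emit NUM '99' (now at pos=10)
pos=10: emit STAR '*'
pos=11: emit LPAREN '('
pos=13: emit ID 'foo' (now at pos=16)
pos=17: emit ID 'z' (now at pos=18)
pos=19: emit NUM '1' (now at pos=20)
DONE. 12 tokens: [PLUS, ID, LPAREN, RPAREN, STAR, RPAREN, NUM, STAR, LPAREN, ID, ID, NUM]

Answer: 12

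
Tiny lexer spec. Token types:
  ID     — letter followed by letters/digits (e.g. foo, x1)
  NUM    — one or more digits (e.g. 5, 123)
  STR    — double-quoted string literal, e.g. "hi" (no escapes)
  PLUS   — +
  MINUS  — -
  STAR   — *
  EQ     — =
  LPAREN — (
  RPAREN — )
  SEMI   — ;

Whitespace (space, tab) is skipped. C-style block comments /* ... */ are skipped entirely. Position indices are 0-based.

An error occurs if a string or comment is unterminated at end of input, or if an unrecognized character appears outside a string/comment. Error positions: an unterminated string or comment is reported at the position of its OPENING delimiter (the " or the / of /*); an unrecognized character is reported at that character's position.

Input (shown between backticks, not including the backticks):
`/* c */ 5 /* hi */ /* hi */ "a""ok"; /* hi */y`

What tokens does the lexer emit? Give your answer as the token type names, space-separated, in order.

pos=0: enter COMMENT mode (saw '/*')
exit COMMENT mode (now at pos=7)
pos=8: emit NUM '5' (now at pos=9)
pos=10: enter COMMENT mode (saw '/*')
exit COMMENT mode (now at pos=18)
pos=19: enter COMMENT mode (saw '/*')
exit COMMENT mode (now at pos=27)
pos=28: enter STRING mode
pos=28: emit STR "a" (now at pos=31)
pos=31: enter STRING mode
pos=31: emit STR "ok" (now at pos=35)
pos=35: emit SEMI ';'
pos=37: enter COMMENT mode (saw '/*')
exit COMMENT mode (now at pos=45)
pos=45: emit ID 'y' (now at pos=46)
DONE. 5 tokens: [NUM, STR, STR, SEMI, ID]

Answer: NUM STR STR SEMI ID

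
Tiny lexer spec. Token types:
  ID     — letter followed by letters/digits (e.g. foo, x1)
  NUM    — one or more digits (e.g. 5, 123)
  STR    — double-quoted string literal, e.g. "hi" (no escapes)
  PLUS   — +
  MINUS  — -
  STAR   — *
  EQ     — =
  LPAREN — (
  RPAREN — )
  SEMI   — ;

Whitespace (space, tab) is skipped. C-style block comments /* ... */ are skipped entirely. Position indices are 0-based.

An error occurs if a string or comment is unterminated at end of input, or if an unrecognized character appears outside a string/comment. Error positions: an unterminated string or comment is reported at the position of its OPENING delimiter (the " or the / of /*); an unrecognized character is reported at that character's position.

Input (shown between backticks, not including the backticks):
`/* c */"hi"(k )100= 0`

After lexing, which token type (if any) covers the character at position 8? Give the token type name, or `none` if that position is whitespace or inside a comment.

Answer: STR

Derivation:
pos=0: enter COMMENT mode (saw '/*')
exit COMMENT mode (now at pos=7)
pos=7: enter STRING mode
pos=7: emit STR "hi" (now at pos=11)
pos=11: emit LPAREN '('
pos=12: emit ID 'k' (now at pos=13)
pos=14: emit RPAREN ')'
pos=15: emit NUM '100' (now at pos=18)
pos=18: emit EQ '='
pos=20: emit NUM '0' (now at pos=21)
DONE. 7 tokens: [STR, LPAREN, ID, RPAREN, NUM, EQ, NUM]
Position 8: char is 'h' -> STR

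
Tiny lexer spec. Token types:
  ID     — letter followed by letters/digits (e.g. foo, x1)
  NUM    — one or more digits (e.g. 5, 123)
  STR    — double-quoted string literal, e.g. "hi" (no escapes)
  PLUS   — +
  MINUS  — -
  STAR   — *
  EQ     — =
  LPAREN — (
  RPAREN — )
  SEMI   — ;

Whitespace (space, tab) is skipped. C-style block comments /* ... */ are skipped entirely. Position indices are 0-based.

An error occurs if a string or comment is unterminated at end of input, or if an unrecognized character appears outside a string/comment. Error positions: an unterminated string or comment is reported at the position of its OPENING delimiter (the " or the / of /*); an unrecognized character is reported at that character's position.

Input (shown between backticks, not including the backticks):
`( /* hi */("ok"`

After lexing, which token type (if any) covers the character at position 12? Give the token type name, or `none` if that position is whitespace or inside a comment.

Answer: STR

Derivation:
pos=0: emit LPAREN '('
pos=2: enter COMMENT mode (saw '/*')
exit COMMENT mode (now at pos=10)
pos=10: emit LPAREN '('
pos=11: enter STRING mode
pos=11: emit STR "ok" (now at pos=15)
DONE. 3 tokens: [LPAREN, LPAREN, STR]
Position 12: char is 'o' -> STR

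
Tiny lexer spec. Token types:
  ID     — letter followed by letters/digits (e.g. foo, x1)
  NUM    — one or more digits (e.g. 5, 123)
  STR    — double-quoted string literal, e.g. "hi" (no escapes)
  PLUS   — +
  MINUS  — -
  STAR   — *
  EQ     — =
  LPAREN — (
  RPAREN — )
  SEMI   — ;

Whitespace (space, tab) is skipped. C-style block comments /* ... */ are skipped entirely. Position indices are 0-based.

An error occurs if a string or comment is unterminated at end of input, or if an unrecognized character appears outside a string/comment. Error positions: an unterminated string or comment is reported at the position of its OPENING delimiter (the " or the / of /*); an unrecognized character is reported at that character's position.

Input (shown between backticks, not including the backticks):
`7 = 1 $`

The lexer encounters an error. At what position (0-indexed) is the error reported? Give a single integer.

Answer: 6

Derivation:
pos=0: emit NUM '7' (now at pos=1)
pos=2: emit EQ '='
pos=4: emit NUM '1' (now at pos=5)
pos=6: ERROR — unrecognized char '$'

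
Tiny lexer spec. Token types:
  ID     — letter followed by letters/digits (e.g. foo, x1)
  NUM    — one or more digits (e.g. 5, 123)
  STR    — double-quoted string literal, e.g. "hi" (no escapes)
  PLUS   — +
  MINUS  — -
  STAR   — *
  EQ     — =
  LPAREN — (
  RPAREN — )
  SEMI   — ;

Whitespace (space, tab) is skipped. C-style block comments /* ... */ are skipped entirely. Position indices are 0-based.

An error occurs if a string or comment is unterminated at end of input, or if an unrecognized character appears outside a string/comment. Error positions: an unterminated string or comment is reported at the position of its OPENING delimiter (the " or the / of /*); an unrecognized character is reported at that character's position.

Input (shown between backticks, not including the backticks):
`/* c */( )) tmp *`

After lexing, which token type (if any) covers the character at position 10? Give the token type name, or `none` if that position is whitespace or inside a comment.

pos=0: enter COMMENT mode (saw '/*')
exit COMMENT mode (now at pos=7)
pos=7: emit LPAREN '('
pos=9: emit RPAREN ')'
pos=10: emit RPAREN ')'
pos=12: emit ID 'tmp' (now at pos=15)
pos=16: emit STAR '*'
DONE. 5 tokens: [LPAREN, RPAREN, RPAREN, ID, STAR]
Position 10: char is ')' -> RPAREN

Answer: RPAREN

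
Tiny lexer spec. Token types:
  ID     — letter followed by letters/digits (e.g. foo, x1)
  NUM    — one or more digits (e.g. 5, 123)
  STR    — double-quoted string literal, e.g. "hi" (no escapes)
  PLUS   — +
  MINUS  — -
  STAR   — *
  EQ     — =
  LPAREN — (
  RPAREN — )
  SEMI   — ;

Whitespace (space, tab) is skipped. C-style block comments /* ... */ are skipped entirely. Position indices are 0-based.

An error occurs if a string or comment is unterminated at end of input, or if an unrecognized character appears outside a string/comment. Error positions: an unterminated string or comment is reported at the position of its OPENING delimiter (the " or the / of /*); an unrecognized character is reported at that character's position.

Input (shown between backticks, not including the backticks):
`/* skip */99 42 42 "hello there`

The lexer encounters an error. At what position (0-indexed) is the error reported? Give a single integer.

pos=0: enter COMMENT mode (saw '/*')
exit COMMENT mode (now at pos=10)
pos=10: emit NUM '99' (now at pos=12)
pos=13: emit NUM '42' (now at pos=15)
pos=16: emit NUM '42' (now at pos=18)
pos=19: enter STRING mode
pos=19: ERROR — unterminated string

Answer: 19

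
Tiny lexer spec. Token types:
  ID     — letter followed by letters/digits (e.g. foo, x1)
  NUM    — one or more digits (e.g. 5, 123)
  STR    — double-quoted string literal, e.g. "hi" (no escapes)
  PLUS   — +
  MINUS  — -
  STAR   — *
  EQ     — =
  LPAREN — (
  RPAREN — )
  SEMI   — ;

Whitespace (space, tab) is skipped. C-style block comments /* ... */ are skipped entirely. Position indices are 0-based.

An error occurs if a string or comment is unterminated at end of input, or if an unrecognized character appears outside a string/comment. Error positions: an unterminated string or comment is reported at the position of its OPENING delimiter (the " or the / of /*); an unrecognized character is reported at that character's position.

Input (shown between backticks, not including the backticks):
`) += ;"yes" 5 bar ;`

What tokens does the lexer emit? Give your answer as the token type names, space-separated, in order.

Answer: RPAREN PLUS EQ SEMI STR NUM ID SEMI

Derivation:
pos=0: emit RPAREN ')'
pos=2: emit PLUS '+'
pos=3: emit EQ '='
pos=5: emit SEMI ';'
pos=6: enter STRING mode
pos=6: emit STR "yes" (now at pos=11)
pos=12: emit NUM '5' (now at pos=13)
pos=14: emit ID 'bar' (now at pos=17)
pos=18: emit SEMI ';'
DONE. 8 tokens: [RPAREN, PLUS, EQ, SEMI, STR, NUM, ID, SEMI]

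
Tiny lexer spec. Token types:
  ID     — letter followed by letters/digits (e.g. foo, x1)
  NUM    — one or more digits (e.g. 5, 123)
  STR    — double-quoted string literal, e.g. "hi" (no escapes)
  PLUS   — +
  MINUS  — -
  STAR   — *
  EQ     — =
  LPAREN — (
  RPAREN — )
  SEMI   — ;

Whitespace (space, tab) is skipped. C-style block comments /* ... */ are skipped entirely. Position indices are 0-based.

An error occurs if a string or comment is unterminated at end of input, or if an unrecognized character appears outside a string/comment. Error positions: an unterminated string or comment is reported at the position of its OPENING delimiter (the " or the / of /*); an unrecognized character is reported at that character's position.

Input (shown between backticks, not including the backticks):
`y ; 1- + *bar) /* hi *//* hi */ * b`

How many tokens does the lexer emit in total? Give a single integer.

Answer: 10

Derivation:
pos=0: emit ID 'y' (now at pos=1)
pos=2: emit SEMI ';'
pos=4: emit NUM '1' (now at pos=5)
pos=5: emit MINUS '-'
pos=7: emit PLUS '+'
pos=9: emit STAR '*'
pos=10: emit ID 'bar' (now at pos=13)
pos=13: emit RPAREN ')'
pos=15: enter COMMENT mode (saw '/*')
exit COMMENT mode (now at pos=23)
pos=23: enter COMMENT mode (saw '/*')
exit COMMENT mode (now at pos=31)
pos=32: emit STAR '*'
pos=34: emit ID 'b' (now at pos=35)
DONE. 10 tokens: [ID, SEMI, NUM, MINUS, PLUS, STAR, ID, RPAREN, STAR, ID]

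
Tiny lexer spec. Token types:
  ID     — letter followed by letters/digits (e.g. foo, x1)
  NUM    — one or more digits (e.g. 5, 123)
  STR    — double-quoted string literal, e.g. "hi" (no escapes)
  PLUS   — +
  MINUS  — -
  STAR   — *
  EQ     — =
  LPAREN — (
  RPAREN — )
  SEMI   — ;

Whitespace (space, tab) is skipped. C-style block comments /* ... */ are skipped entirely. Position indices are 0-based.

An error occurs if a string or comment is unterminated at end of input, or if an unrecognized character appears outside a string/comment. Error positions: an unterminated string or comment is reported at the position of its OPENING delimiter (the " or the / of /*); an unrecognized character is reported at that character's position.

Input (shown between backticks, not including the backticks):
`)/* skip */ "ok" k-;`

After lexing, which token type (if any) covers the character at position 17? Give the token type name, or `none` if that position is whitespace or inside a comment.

Answer: ID

Derivation:
pos=0: emit RPAREN ')'
pos=1: enter COMMENT mode (saw '/*')
exit COMMENT mode (now at pos=11)
pos=12: enter STRING mode
pos=12: emit STR "ok" (now at pos=16)
pos=17: emit ID 'k' (now at pos=18)
pos=18: emit MINUS '-'
pos=19: emit SEMI ';'
DONE. 5 tokens: [RPAREN, STR, ID, MINUS, SEMI]
Position 17: char is 'k' -> ID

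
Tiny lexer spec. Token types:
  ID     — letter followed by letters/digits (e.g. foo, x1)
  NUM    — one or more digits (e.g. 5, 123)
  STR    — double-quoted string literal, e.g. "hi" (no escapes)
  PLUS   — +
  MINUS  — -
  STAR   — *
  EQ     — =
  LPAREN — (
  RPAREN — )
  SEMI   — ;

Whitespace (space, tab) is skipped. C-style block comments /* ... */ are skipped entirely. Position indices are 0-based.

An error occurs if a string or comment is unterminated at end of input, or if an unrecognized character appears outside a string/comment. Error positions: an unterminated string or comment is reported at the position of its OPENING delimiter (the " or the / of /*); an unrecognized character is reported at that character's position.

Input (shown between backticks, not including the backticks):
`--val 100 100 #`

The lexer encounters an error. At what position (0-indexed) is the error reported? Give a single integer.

pos=0: emit MINUS '-'
pos=1: emit MINUS '-'
pos=2: emit ID 'val' (now at pos=5)
pos=6: emit NUM '100' (now at pos=9)
pos=10: emit NUM '100' (now at pos=13)
pos=14: ERROR — unrecognized char '#'

Answer: 14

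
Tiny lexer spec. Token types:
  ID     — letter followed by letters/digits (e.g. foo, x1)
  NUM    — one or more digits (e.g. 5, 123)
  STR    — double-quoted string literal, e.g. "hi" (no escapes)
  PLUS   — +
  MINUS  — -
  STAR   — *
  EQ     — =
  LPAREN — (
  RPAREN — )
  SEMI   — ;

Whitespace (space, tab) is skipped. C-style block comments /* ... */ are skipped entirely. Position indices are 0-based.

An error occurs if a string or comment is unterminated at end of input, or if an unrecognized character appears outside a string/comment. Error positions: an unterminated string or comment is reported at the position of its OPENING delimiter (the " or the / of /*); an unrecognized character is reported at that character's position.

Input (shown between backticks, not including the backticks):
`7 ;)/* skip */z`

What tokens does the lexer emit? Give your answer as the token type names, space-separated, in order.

pos=0: emit NUM '7' (now at pos=1)
pos=2: emit SEMI ';'
pos=3: emit RPAREN ')'
pos=4: enter COMMENT mode (saw '/*')
exit COMMENT mode (now at pos=14)
pos=14: emit ID 'z' (now at pos=15)
DONE. 4 tokens: [NUM, SEMI, RPAREN, ID]

Answer: NUM SEMI RPAREN ID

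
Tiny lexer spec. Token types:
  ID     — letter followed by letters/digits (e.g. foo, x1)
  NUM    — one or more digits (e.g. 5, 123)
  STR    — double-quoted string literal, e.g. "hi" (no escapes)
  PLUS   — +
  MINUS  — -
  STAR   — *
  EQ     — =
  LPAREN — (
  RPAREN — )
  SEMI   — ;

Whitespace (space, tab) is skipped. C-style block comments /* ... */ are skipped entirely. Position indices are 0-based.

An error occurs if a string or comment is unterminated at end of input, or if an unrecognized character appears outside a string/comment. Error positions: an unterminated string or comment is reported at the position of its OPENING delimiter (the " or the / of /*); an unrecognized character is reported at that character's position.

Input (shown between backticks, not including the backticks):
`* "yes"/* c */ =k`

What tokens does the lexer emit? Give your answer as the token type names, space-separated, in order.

Answer: STAR STR EQ ID

Derivation:
pos=0: emit STAR '*'
pos=2: enter STRING mode
pos=2: emit STR "yes" (now at pos=7)
pos=7: enter COMMENT mode (saw '/*')
exit COMMENT mode (now at pos=14)
pos=15: emit EQ '='
pos=16: emit ID 'k' (now at pos=17)
DONE. 4 tokens: [STAR, STR, EQ, ID]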